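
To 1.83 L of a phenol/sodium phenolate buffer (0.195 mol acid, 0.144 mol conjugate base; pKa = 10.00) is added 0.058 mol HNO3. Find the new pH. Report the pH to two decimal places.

pH = 9.53

After neutralization: n(C6H5OH) = 0.253 mol, n(C6H5O-) = 0.086 mol.
pH = pKa + log(n_C6H5O-/n_C6H5OH) = 10.00 + log(0.086/0.253) = 10.00 + (-0.469)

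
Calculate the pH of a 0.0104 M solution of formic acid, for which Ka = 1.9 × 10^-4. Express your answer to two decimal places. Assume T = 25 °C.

HCOOH ⇌ HCOO- + H+
Ka = [H+]²/(0.0104 − [H+]) = 1.9 × 10^-4
The 5% rule fails; solving [H+]² + Ka·[H+] − Ka·C₀ = 0 exactly:
[H+] = [−0.00019 + √(0.00019² + 7.9e-06)]/2 = 1.31 × 10^-3 M
pH = −log[H+] = −log(1.31 × 10^-3) = 2.88

pH = 2.88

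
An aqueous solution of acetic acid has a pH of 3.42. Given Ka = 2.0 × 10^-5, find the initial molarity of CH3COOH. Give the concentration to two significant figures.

[H+] = 10^(-3.42) = 3.80 × 10^-4 M = x
Ka = x²/(C₀ − x) ⇒ C₀ = x + x²/Ka
C₀ = 3.80 × 10^-4 + (3.80 × 10^-4)²/(2.0 × 10^-5) = 7.60 × 10^-3 M

C₀ = 7.6 × 10^-3 M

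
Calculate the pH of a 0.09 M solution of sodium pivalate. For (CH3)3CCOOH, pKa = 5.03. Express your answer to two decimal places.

(CH3)3CCOO- is the conjugate base of the weak acid (CH3)3CCOOH.
Ka = 10^(−5.03) = 9.33 × 10^-6
Kb = Kw/Ka = 1.0×10^-14 / 9.33 × 10^-6 = 1.07 × 10^-9
Kb = [OH-]²/(0.09 − [OH-]) = 1.07 × 10^-9
Assume [OH-] ≪ 0.09: [OH-] ≈ √(1.07 × 10^-9 × 0.09) = 9.81 × 10^-6 M
([OH-]/C₀ = 0.011% < 5%, so the approximation holds.)
pOH = −log(9.81 × 10^-6) = 5.01; pH = 14.00 − 5.01 = 8.99

pH = 8.99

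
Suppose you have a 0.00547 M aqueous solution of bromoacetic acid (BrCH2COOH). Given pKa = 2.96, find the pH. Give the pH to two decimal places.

BrCH2COOH ⇌ BrCH2COO- + H+
Ka = 10^(−2.96) = 1.10 × 10^-3
Ka = [H+]²/(0.00547 − [H+]) = 1.10 × 10^-3
The 5% rule fails; solving [H+]² + Ka·[H+] − Ka·C₀ = 0 exactly:
[H+] = [−0.0011 + √(0.0011² + 2.41e-05)]/2 = 1.96 × 10^-3 M
pH = −log(1.96 × 10^-3) = 2.71

pH = 2.71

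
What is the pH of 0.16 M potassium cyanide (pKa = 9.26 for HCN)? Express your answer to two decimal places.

pH = 11.23

CN- is the conjugate base of the weak acid HCN.
Ka = 10^(−9.26) = 5.50 × 10^-10
Kb = Kw/Ka = 1.0×10^-14 / 5.50 × 10^-10 = 1.82 × 10^-5
Let x = [OH-] at equilibrium. Kb = x²/(0.16 − x).
Since Kb ≪ C₀, x ≈ √(Kb·C₀) = 1.71 × 10^-3 M.
pOH = 2.77, so pH = 14.00 − pOH = 11.23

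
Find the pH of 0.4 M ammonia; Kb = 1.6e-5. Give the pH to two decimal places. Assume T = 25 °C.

NH3 + H2O ⇌ NH4+ + OH-
From the ICE table, Kb = x²/(0.4 − x) = 1.6 × 10^-5.
Neglecting x in the denominator: x = √(1.6 × 10^-5 × 0.4) = 2.53 × 10^-3 M
pOH = −log(2.53 × 10^-3) = 2.60; pH = 14.00 − 2.60 = 11.40

pH = 11.40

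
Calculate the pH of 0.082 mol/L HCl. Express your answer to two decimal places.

pH = 1.09

HCl is a strong acid and dissociates completely, so [H+] = 0.082 M.
pH = -log(0.082) = 1.09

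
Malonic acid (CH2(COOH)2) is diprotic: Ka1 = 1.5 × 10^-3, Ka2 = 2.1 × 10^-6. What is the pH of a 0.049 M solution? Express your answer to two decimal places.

Ka1 ≫ Ka2, so treat the first dissociation as the only significant source of H+.
Ka1 = x²/(0.049 − x) = 1.5 × 10^-3
Solving the quadratic: x = (−Ka1 + √(Ka1² + 4·Ka1·C₀))/2 = 7.86 × 10^-3 M
pH = −log(7.86 × 10^-3) = 2.10

pH = 2.10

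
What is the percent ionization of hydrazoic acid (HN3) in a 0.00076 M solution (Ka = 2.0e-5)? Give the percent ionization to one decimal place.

15.0%

HN3 ⇌ N3- + H+; let x = [H+] at equilibrium.
Ka = x²/(C₀ − x); solving the quadratic gives x = 1.14 × 10^-4 M.
% ionization = x/C₀ × 100% = 1.14 × 10^-4/0.00076 × 100% = 15.0%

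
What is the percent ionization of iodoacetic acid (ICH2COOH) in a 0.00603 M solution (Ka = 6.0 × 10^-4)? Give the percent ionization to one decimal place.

ICH2COOH ⇌ ICH2COO- + H+; let x = [H+] at equilibrium.
Ka = x²/(C₀ − x); solving the quadratic gives x = 1.63 × 10^-3 M.
% ionization = x/C₀ × 100% = 1.63 × 10^-3/0.00603 × 100% = 27.0%

27.0%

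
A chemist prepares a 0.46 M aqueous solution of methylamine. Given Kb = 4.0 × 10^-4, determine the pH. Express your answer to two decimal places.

CH3NH2 + H2O ⇌ CH3NH3+ + OH-
Kb = [OH-]²/(0.46 − [OH-]) = 4.0 × 10^-4
Assume [OH-] ≪ 0.46: [OH-] ≈ √(4.0 × 10^-4 × 0.46) = 1.36 × 10^-2 M
pOH = −log(1.36 × 10^-2) = 1.87; pH = 14.00 − 1.87 = 12.13

pH = 12.13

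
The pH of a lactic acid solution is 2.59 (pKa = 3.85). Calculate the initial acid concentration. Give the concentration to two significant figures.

C₀ = 4.9 × 10^-2 M

[H+] = 10^(-2.59) = 2.57 × 10^-3 M = x
Ka = 10^(−3.85) = 1.41 × 10^-4
Ka = x²/(C₀ − x) ⇒ C₀ = x + x²/Ka
C₀ = 2.57 × 10^-3 + (2.57 × 10^-3)²/(1.41 × 10^-4) = 4.94 × 10^-2 M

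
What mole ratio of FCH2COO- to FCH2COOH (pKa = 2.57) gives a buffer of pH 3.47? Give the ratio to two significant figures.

ratio = 7.9

pH = pKa + log(r) ⇒ log(r) = 3.47 − 2.57 = +0.90
r = [FCH2COO-]/[FCH2COOH] = 10^(+0.90) = 7.94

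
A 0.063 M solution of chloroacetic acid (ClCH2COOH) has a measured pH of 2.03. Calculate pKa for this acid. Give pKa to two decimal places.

pKa = 2.79

[H+] = 10^(-2.03) = 9.33 × 10^-3 M
At equilibrium [HA] = 0.063 − 9.33 × 10^-3 = 5.37 × 10^-2 M
Ka = [H+][A-]/[HA] = (9.33 × 10^-3)² / 5.37 × 10^-2 = 1.62 × 10^-3
pKa = -log(1.62 × 10^-3) = 2.79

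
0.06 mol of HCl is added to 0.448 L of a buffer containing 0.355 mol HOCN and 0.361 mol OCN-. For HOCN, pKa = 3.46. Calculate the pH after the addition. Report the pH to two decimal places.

Added H+ converts OCN- to HOCN: HOCN → 0.415 mol, OCN- → 0.301 mol.
Henderson–Hasselbalch with mole ratio 0.301/0.415: pH = 3.46 + (-0.139)

pH = 3.32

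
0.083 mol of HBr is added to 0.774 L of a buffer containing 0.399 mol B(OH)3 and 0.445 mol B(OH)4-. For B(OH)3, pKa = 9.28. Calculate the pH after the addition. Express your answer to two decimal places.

pH = 9.16

Added H+ converts B(OH)4- to B(OH)3: B(OH)3 → 0.482 mol, B(OH)4- → 0.362 mol.
pH = pKa + log([A⁻]/[HA]) = 9.28 + log(0.362/0.482) = 9.28 -0.124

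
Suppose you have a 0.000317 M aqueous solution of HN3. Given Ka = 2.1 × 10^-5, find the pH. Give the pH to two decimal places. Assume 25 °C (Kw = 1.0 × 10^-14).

pH = 4.14

HN3 ⇌ N3- + H+
From the ICE table, Ka = [H+]²/(0.000317 − [H+]) = 2.1 × 10^-5.
[H+] is not negligible relative to C₀; solve [H+]² + 2.1e-05·[H+] − 6.66e-09 = 0.
[H+] = [−2.1e-05 + √(2.1e-05² + 2.66e-08)]/2 = 7.18 × 10^-5 M
pH = −log[H+] = −log(7.18 × 10^-5) = 4.14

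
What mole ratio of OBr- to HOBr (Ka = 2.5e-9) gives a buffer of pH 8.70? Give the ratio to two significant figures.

ratio = 1.3

pKa = -log(2.5 × 10^-9) = 8.602
pH = pKa + log(r) ⇒ log(r) = 8.70 − 8.602 = +0.098
r = [OBr-]/[HOBr] = 10^(+0.098) = 1.25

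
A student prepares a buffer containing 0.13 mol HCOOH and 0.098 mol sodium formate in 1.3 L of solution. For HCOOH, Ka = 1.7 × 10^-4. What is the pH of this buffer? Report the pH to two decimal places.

pKa = −log(1.7 × 10^-4) = 3.770
Henderson–Hasselbalch: pH = pKa + log([HCOO-]/[HCOOH]) = 3.770 + log(0.098/0.13)
pH = 3.770 + (-0.123) = 3.65

pH = 3.65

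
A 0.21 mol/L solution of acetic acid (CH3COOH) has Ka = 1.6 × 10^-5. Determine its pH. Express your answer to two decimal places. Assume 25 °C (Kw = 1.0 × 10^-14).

CH3COOH ⇌ CH3COO- + H+
Let x = [H+] at equilibrium. Ka = x²/(0.21 − x).
Since Ka ≪ C₀, x ≈ √(Ka·C₀) = 1.83 × 10^-3 M.
pH = −log(1.83 × 10^-3) = 2.74

pH = 2.74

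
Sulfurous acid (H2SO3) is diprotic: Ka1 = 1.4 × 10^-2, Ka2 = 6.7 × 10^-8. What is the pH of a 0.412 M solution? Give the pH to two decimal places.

pH = 1.16

Ka1 ≫ Ka2, so treat the first dissociation as the only significant source of H+.
Ka1 = x²/(0.412 − x) = 1.4 × 10^-2
Solving the quadratic: x = (−Ka1 + √(Ka1² + 4·Ka1·C₀))/2 = 6.93 × 10^-2 M
pH = −log(6.93 × 10^-2) = 1.16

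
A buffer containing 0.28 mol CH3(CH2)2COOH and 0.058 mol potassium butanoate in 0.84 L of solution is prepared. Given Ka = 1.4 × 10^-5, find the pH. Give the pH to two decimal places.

pKa = −log(1.4 × 10^-5) = 4.854
Henderson–Hasselbalch: pH = pKa + log([CH3(CH2)2COO-]/[CH3(CH2)2COOH]) = 4.854 + log(0.058/0.28)
pH = 4.854 + (-0.684) = 4.17

pH = 4.17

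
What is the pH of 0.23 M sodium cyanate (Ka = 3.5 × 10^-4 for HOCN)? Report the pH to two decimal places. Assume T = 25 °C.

OCN- is the conjugate base of the weak acid HOCN.
Kb = Kw/Ka = 1.0×10^-14 / 3.5 × 10^-4 = 2.86 × 10^-11
From the ICE table, Kb = [OH-]²/(0.23 − [OH-]) = 2.86 × 10^-11.
Since Kb ≪ C₀, [OH-] ≈ √(Kb·C₀) = 2.56 × 10^-6 M.
Check: 0.0011% ionized — well under 5%, approximation valid.
pOH = −log(2.56 × 10^-6) = 5.59; pH = 14.00 − 5.59 = 8.41

pH = 8.41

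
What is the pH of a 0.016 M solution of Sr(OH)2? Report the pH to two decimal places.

pH = 12.51

Sr(OH)2 is a strong base (each formula unit releases 2 OH-); [OH-] = 0.032 M.
pOH = -log(0.032) = 1.49
pH = 14.00 - 1.49 = 12.51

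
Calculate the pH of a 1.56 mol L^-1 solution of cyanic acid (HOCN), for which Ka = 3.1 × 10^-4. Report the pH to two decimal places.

pH = 1.66

HOCN ⇌ OCN- + H+
From the ICE table, Ka = [H+]²/(1.56 − [H+]) = 3.1 × 10^-4.
Neglecting [H+] in the denominator: [H+] = √(3.1 × 10^-4 × 1.56) = 2.20 × 10^-2 M
Check: 1.4% ionized — well under 5%, approximation valid.
pH = −log(2.20 × 10^-2) = 1.66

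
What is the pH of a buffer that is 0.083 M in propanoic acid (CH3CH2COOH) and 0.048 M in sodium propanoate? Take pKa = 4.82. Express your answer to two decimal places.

pH = 4.58

Using pH = pKa + log([base]/[acid]) with [base]/[acid] = 0.048/0.083:
pH = 4.82 + (-0.238) = 4.58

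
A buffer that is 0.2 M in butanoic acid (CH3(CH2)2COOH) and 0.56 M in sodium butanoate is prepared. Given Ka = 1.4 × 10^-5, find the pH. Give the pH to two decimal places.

pH = 5.30

pKa = −log(1.4 × 10^-5) = 4.854
Using pH = pKa + log([base]/[acid]) with [base]/[acid] = 0.56/0.2:
pH = 4.854 + (+0.447) = 5.30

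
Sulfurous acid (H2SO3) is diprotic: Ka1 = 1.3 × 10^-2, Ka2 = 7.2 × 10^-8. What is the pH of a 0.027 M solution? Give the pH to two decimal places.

pH = 1.88

Since Ka1 ≫ Ka2, the first ionization dominates [H+].
Ka1 = x²/(0.027 − x) = 1.3 × 10^-2
Solving the quadratic: x = (−Ka1 + √(Ka1² + 4·Ka1·C₀))/2 = 1.33 × 10^-2 M
pH = −log(1.33 × 10^-2) = 1.88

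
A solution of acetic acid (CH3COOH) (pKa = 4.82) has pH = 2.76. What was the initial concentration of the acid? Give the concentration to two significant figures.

[H+] = 10^(-2.76) = 1.74 × 10^-3 M = x
Ka = 10^(−4.82) = 1.51 × 10^-5
Ka = x²/(C₀ − x) ⇒ C₀ = x + x²/Ka
C₀ = 1.74 × 10^-3 + (1.74 × 10^-3)²/(1.51 × 10^-5) = 2.02 × 10^-1 M

C₀ = 2.0 × 10^-1 M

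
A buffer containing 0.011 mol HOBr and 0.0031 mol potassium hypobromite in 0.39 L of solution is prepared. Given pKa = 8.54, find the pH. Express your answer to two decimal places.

pH = pKa + log([A⁻]/[HA]) = 8.54 + log(0.0031/0.011)
pH = 8.54 + (-0.550) = 7.99

pH = 7.99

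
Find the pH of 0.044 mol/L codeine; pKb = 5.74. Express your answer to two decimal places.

C18H21NO3 + H2O ⇌ C18H22NO3+ + OH-
Kb = 10^(−5.74) = 1.82 × 10^-6
Kb = [OH-]²/(0.044 − [OH-]) = 1.82 × 10^-6
Neglecting [OH-] in the denominator: [OH-] = √(1.82 × 10^-6 × 0.044) = 2.83 × 10^-4 M
pOH = −log(2.83 × 10^-4) = 3.55; pH = 14.00 − 3.55 = 10.45

pH = 10.45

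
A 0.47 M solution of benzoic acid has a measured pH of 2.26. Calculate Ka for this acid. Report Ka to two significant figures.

Ka = 6.5 × 10^-5

[H+] = 10^(-2.26) = 5.50 × 10^-3 M
At equilibrium [HA] = 0.47 − 5.50 × 10^-3 = 4.64 × 10^-1 M
Ka = [H+][A-]/[HA] = (5.50 × 10^-3)² / 4.64 × 10^-1 = 6.5 × 10^-5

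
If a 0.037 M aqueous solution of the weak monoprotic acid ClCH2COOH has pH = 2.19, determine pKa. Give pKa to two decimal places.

[H+] = 10^(-2.19) = 6.46 × 10^-3 M
At equilibrium [HA] = 0.037 − 6.46 × 10^-3 = 3.05 × 10^-2 M
Ka = [H+][A-]/[HA] = (6.46 × 10^-3)² / 3.05 × 10^-2 = 1.37 × 10^-3
pKa = -log(1.37 × 10^-3) = 2.86

pKa = 2.86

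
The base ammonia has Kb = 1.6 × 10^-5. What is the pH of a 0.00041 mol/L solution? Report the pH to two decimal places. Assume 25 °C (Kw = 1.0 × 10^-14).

pH = 9.87

NH3 + H2O ⇌ NH4+ + OH-
Kb = [OH-]²/(0.00041 − [OH-]) = 1.6 × 10^-5
Here C₀/Kb ≈ 25.6, so the small-[OH-] approximation fails. Use the quadratic:
[OH-] = (−Kb + √(Kb² + 4·Kb·C₀))/2 = 7.34 × 10^-5 M
pOH = −log(7.34 × 10^-5) = 4.13; pH = 14.00 − 4.13 = 9.87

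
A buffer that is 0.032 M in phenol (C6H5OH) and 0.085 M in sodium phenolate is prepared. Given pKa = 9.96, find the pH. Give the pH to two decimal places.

Henderson–Hasselbalch: pH = pKa + log([C6H5O-]/[C6H5OH]) = 9.96 + log(0.085/0.032)
pH = 9.96 + (+0.424) = 10.38

pH = 10.38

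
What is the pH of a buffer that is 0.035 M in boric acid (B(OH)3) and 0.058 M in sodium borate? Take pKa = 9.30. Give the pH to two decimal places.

pH = 9.52

Using pH = pKa + log([base]/[acid]) with [base]/[acid] = 0.058/0.035:
pH = 9.30 + (+0.219) = 9.52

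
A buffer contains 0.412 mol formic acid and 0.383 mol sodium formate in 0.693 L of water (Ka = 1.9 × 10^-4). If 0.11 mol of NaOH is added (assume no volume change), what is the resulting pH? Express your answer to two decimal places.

After neutralization: n(HCOOH) = 0.302 mol, n(HCOO-) = 0.493 mol.
pKa = −log(1.9 × 10^-4) = 3.721
pH = pKa + log([A⁻]/[HA]) = 3.721 + log(0.493/0.302) = 3.721 +0.213

pH = 3.93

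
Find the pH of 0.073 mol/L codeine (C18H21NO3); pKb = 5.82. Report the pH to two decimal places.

pH = 10.52

C18H21NO3 + H2O ⇌ C18H22NO3+ + OH-
Kb = 10^(−5.82) = 1.51 × 10^-6
Kb = [OH-]²/(0.073 − [OH-]) = 1.51 × 10^-6
Neglecting [OH-] in the denominator: [OH-] = √(1.51 × 10^-6 × 0.073) = 3.32 × 10^-4 M
([OH-]/C₀ = 0.45% < 5%, so the approximation holds.)
pOH = −log(3.32 × 10^-4) = 3.48; pH = 14.00 − 3.48 = 10.52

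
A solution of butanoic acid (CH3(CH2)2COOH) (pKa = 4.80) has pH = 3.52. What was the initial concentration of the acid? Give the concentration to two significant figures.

[H+] = 10^(-3.52) = 3.02 × 10^-4 M = x
Ka = 10^(−4.80) = 1.58 × 10^-5
Ka = x²/(C₀ − x) ⇒ C₀ = x + x²/Ka
C₀ = 3.02 × 10^-4 + (3.02 × 10^-4)²/(1.58 × 10^-5) = 6.07 × 10^-3 M

C₀ = 6.1 × 10^-3 M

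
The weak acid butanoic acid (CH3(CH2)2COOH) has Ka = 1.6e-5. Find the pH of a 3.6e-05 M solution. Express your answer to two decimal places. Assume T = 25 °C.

pH = 4.76

CH3(CH2)2COOH ⇌ CH3(CH2)2COO- + H+
Ka = [H+]²/(3.6e-05 − [H+]) = 1.6 × 10^-5
The 5% rule fails; solving [H+]² + Ka·[H+] − Ka·C₀ = 0 exactly:
[H+] = [−1.6e-05 + √(1.6e-05² + 2.3e-09)]/2 = 1.73 × 10^-5 M
pH = −log[H+] = −log(1.73 × 10^-5) = 4.76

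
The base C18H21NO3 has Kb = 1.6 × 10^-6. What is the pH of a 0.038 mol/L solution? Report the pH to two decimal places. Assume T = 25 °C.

pH = 10.39

C18H21NO3 + H2O ⇌ C18H22NO3+ + OH-
From the ICE table, Kb = x²/(0.038 − x) = 1.6 × 10^-6.
Since Kb ≪ C₀, x ≈ √(Kb·C₀) = 2.47 × 10^-4 M.
pOH = −log(2.47 × 10^-4) = 3.61; pH = 14.00 − 3.61 = 10.39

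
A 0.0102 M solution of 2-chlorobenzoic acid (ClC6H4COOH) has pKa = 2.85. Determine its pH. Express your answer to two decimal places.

ClC6H4COOH ⇌ ClC6H4COO- + H+
Ka = 10^(−2.85) = 1.41 × 10^-3
From the ICE table, Ka = x²/(0.0102 − x) = 1.41 × 10^-3.
x is not negligible relative to C₀; solve x² + 0.00141·x − 1.44e-05 = 0.
x = [−0.00141 + √(0.00141² + 5.75e-05)]/2 = 3.15 × 10^-3 M
pH = −log[H+] = −log(3.15 × 10^-3) = 2.50

pH = 2.50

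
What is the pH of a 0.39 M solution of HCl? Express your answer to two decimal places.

pH = 0.41

HCl is a strong acid and dissociates completely, so [H+] = 0.39 M.
pH = -log(0.39) = 0.41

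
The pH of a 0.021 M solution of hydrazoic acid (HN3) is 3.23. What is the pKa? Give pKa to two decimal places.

[H+] = 10^(-3.23) = 5.89 × 10^-4 M
At equilibrium [HA] = 0.021 − 5.89 × 10^-4 = 2.04 × 10^-2 M
Ka = [H+][A-]/[HA] = (5.89 × 10^-4)² / 2.04 × 10^-2 = 1.70 × 10^-5
pKa = -log(1.70 × 10^-5) = 4.77

pKa = 4.77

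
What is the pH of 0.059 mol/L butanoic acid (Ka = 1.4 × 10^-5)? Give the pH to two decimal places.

CH3(CH2)2COOH ⇌ CH3(CH2)2COO- + H+
Let x = [H+] at equilibrium. Ka = x²/(0.059 − x).
Since Ka ≪ C₀, x ≈ √(Ka·C₀) = 9.09 × 10^-4 M.
(x/C₀ = 1.5% < 5%, so the approximation holds.)
pH = −log(9.09 × 10^-4) = 3.04

pH = 3.04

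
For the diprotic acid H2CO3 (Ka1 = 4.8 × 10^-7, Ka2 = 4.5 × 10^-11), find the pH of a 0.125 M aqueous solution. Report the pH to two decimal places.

Ka1 ≫ Ka2, so treat the first dissociation as the only significant source of H+.
Ka1 = x²/(0.125 − x) = 4.8 × 10^-7
x ≈ √(4.8 × 10^-7 × 0.125) = 2.45 × 10^-4 M
pH = −log(2.45 × 10^-4) = 3.61

pH = 3.61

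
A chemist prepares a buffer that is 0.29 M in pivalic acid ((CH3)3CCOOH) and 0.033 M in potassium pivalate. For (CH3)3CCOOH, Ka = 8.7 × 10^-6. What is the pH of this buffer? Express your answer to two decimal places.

pH = 4.12

pKa = −log(8.7 × 10^-6) = 5.060
Using pH = pKa + log([base]/[acid]) with [base]/[acid] = 0.033/0.29:
pH = 5.060 + (-0.944) = 4.12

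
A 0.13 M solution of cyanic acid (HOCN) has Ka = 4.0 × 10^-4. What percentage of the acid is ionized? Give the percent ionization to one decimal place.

5.4%

HOCN ⇌ OCN- + H+; let x = [H+] at equilibrium.
Ka = x²/(C₀ − x); solving the quadratic gives x = 7.01 × 10^-3 M.
Fraction ionized = 7.01 × 10^-3 / 0.13 = 0.0539 → 5.4%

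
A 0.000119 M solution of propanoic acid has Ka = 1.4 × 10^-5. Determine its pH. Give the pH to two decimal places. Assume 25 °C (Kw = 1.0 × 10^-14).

CH3CH2COOH ⇌ CH3CH2COO- + H+
Ka = x²/(0.000119 − x) = 1.4 × 10^-5
x is not negligible relative to C₀; solve x² + 1.4e-05·x − 1.67e-09 = 0.
x = (−Ka + √(Ka² + 4·Ka·C₀))/2 = 3.44 × 10^-5 M
pH = −log[H+] = −log(3.44 × 10^-5) = 4.46

pH = 4.46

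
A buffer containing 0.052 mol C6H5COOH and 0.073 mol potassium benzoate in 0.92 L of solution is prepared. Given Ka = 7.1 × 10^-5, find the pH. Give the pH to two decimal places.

pKa = −log(7.1 × 10^-5) = 4.149
pH = pKa + log([A⁻]/[HA]) = 4.149 + log(0.073/0.052)
pH = 4.149 + (+0.147) = 4.30

pH = 4.30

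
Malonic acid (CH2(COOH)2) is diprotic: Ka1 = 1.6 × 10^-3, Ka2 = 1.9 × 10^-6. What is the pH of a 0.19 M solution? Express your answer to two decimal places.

pH = 1.78

Ka1 ≫ Ka2, so treat the first dissociation as the only significant source of H+.
Ka1 = x²/(0.19 − x) = 1.6 × 10^-3
Solving the quadratic: x = (−Ka1 + √(Ka1² + 4·Ka1·C₀))/2 = 1.67 × 10^-2 M
pH = −log(1.67 × 10^-2) = 1.78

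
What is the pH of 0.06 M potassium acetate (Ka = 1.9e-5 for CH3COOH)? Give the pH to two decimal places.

pH = 8.75

CH3COO- is the conjugate base of the weak acid CH3COOH.
Kb = Kw/Ka = 1.0×10^-14 / 1.9 × 10^-5 = 5.26 × 10^-10
Kb = [OH-]²/(0.06 − [OH-]) = 5.26 × 10^-10
Neglecting [OH-] in the denominator: [OH-] = √(5.26 × 10^-10 × 0.06) = 5.62 × 10^-6 M
Check: 0.0094% ionized — well under 5%, approximation valid.
pOH = 5.25, so pH = 14.00 − pOH = 8.75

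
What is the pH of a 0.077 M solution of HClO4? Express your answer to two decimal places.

HClO4 is a strong acid and dissociates completely, so [H+] = 0.077 M.
pH = -log(0.077) = 1.11

pH = 1.11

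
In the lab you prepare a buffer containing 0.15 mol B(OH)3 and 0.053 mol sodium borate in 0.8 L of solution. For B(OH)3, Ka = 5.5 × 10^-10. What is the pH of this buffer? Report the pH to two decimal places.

pKa = −log(5.5 × 10^-10) = 9.260
Using pH = pKa + log([base]/[acid]) with [base]/[acid] = 0.053/0.15:
pH = 9.260 + (-0.452) = 8.81

pH = 8.81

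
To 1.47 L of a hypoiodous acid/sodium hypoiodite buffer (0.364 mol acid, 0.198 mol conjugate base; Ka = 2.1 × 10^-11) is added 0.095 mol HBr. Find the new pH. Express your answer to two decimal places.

After neutralization: n(HOI) = 0.459 mol, n(OI-) = 0.103 mol.
pKa = −log(2.1 × 10^-11) = 10.678
pH = pKa + log(n_OI-/n_HOI) = 10.678 + log(0.103/0.459) = 10.678 + (-0.649)

pH = 10.03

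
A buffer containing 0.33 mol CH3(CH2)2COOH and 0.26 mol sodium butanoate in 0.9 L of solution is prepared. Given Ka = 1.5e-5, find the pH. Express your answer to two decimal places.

pKa = −log(1.5 × 10^-5) = 4.824
pH = pKa + log([A⁻]/[HA]) = 4.824 + log(0.26/0.33)
pH = 4.824 + (-0.104) = 4.72

pH = 4.72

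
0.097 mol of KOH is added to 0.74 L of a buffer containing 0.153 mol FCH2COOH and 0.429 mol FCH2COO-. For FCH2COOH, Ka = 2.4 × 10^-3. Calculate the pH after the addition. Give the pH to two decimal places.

pH = 3.59

OH- converts FCH2COOH to FCH2COO-: FCH2COOH → 0.056 mol, FCH2COO- → 0.526 mol.
pKa = −log(2.4 × 10^-3) = 2.620
pH = pKa + log([A⁻]/[HA]) = 2.620 + log(0.526/0.056) = 2.620 +0.973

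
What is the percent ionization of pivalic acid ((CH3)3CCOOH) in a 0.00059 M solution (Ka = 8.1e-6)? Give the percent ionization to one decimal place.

(CH3)3CCOOH ⇌ (CH3)3CCOO- + H+; let x = [H+] at equilibrium.
Solve x² + 8.1e-06x − 4.78e-09 = 0 → x = 6.52 × 10^-5 M
% ionization = x/C₀ × 100% = 6.52 × 10^-5/0.00059 × 100% = 11.1%

11.1%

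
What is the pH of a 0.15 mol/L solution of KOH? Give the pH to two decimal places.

pH = 13.18

KOH is a strong base; [OH-] = 0.15 M.
pOH = -log(0.15) = 0.82
pH = 14.00 - 0.82 = 13.18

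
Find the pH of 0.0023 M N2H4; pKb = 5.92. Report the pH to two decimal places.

N2H4 + H2O ⇌ N2H5+ + OH-
Kb = 10^(−5.92) = 1.20 × 10^-6
From the ICE table, Kb = x²/(0.0023 − x) = 1.20 × 10^-6.
Neglecting x in the denominator: x = √(1.20 × 10^-6 × 0.0023) = 5.25 × 10^-5 M
(x/C₀ = 2.3% < 5%, so the approximation holds.)
pOH = −log(5.25 × 10^-5) = 4.28; pH = 14.00 − 4.28 = 9.72

pH = 9.72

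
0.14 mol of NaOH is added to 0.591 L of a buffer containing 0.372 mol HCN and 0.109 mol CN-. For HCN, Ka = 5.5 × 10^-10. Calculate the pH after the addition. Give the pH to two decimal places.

pH = 9.29

OH- converts HCN to CN-: HCN → 0.232 mol, CN- → 0.249 mol.
pKa = −log(5.5 × 10^-10) = 9.260
pH = pKa + log(n_CN-/n_HCN) = 9.260 + log(0.249/0.232) = 9.260 + (+0.031)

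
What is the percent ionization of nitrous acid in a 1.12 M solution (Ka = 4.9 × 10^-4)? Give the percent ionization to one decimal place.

2.1%

HNO2 ⇌ NO2- + H+; let x = [H+] at equilibrium.
x ≈ √(Ka·C₀) = √(4.9 × 10^-4 × 1.12) = 2.34 × 10^-2 M
Fraction ionized = 2.34 × 10^-2 / 1.12 = 0.0209 → 2.1%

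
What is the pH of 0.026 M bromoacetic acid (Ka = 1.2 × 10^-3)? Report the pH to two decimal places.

BrCH2COOH ⇌ BrCH2COO- + H+
From the ICE table, Ka = [H+]²/(0.026 − [H+]) = 1.2 × 10^-3.
[H+] is not negligible relative to C₀; solve [H+]² + 0.0012·[H+] − 3.12e-05 = 0.
[H+] = [−0.0012 + √(0.0012² + 0.000125)]/2 = 5.02 × 10^-3 M
pH = −log[H+] = −log(5.02 × 10^-3) = 2.30

pH = 2.30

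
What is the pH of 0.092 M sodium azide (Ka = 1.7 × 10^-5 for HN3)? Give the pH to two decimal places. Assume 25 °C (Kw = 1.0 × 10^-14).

N3- is the conjugate base of the weak acid HN3.
Kb = Kw/Ka = 1.0×10^-14 / 1.7 × 10^-5 = 5.88 × 10^-10
Kb = [OH-]²/(0.092 − [OH-]) = 5.88 × 10^-10
Neglecting [OH-] in the denominator: [OH-] = √(5.88 × 10^-10 × 0.092) = 7.35 × 10^-6 M
pOH = 5.13, so pH = 14.00 − pOH = 8.87

pH = 8.87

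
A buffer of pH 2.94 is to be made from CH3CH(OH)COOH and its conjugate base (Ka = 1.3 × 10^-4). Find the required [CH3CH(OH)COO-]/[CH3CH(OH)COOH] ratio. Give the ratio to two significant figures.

ratio = 0.11

pKa = -log(1.3 × 10^-4) = 3.886
pH = pKa + log(r) ⇒ log(r) = 2.94 − 3.886 = -0.946
r = [CH3CH(OH)COO-]/[CH3CH(OH)COOH] = 10^(-0.946) = 0.113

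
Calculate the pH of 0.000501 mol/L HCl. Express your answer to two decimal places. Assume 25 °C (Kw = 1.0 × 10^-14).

HCl is a strong acid and dissociates completely, so [H+] = 0.000501 M.
pH = -log(0.000501) = 3.30

pH = 3.30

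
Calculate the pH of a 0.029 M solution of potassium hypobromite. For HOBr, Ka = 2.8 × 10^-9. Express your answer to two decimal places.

OBr- is the conjugate base of the weak acid HOBr.
Kb = Kw/Ka = 1.0×10^-14 / 2.8 × 10^-9 = 3.57 × 10^-6
Kb = [OH-]²/(0.029 − [OH-]) = 3.57 × 10^-6
Assume [OH-] ≪ 0.029: [OH-] ≈ √(3.57 × 10^-6 × 0.029) = 3.22 × 10^-4 M
pOH = −log(3.22 × 10^-4) = 3.49; pH = 14.00 − 3.49 = 10.51

pH = 10.51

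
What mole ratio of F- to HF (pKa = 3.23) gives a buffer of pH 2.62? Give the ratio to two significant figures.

ratio = 0.25

pH = pKa + log(r) ⇒ log(r) = 2.62 − 3.23 = -0.61
r = [F-]/[HF] = 10^(-0.61) = 0.245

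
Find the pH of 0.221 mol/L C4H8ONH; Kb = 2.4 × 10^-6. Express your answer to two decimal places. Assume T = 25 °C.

C4H8ONH + H2O ⇌ C4H8ONH2+ + OH-
Kb = x²/(0.221 − x) = 2.4 × 10^-6
Assume x ≪ 0.221: x ≈ √(2.4 × 10^-6 × 0.221) = 7.28 × 10^-4 M
Check: 0.33% ionized — well under 5%, approximation valid.
pOH = 3.14, so pH = 14.00 − pOH = 10.86

pH = 10.86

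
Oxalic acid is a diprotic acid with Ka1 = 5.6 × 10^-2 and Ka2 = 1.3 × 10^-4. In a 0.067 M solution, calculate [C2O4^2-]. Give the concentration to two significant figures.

1.3 × 10^-4 M

First ionization gives [H+] ≈ [HC2O4-] = 3.93 × 10^-2 M.
Second step: Ka2 = [H+][C2O4^2-]/[HC2O4-] ≈ [C2O4^2-] (since [H+] ≈ [HC2O4-]).
So [C2O4^2-] ≈ Ka2.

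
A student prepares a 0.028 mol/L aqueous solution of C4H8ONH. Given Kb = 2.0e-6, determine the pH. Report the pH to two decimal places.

pH = 10.37

C4H8ONH + H2O ⇌ C4H8ONH2+ + OH-
From the ICE table, Kb = [OH-]²/(0.028 − [OH-]) = 2.0 × 10^-6.
Neglecting [OH-] in the denominator: [OH-] = √(2.0 × 10^-6 × 0.028) = 2.37 × 10^-4 M
([OH-]/C₀ = 0.85% < 5%, so the approximation holds.)
pOH = 3.63, so pH = 14.00 − pOH = 10.37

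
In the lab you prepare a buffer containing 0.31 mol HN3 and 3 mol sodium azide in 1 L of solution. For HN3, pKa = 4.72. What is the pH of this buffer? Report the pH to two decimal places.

Using pH = pKa + log([base]/[acid]) with [base]/[acid] = 3/0.31:
pH = 4.72 + (+0.986) = 5.71

pH = 5.71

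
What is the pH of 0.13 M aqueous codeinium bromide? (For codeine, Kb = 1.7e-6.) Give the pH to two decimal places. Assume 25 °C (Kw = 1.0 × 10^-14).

pH = 4.56

C18H22NO3+ is the conjugate acid of the weak base C18H21NO3.
Ka = Kw/Kb = 1.0×10^-14 / 1.7 × 10^-6 = 5.88 × 10^-9
Let x = [H+] at equilibrium. Ka = x²/(0.13 − x).
Neglecting x in the denominator: x = √(5.88 × 10^-9 × 0.13) = 2.76 × 10^-5 M
(x/C₀ = 0.021% < 5%, so the approximation holds.)
pH = −log[H+] = −log(2.76 × 10^-5) = 4.56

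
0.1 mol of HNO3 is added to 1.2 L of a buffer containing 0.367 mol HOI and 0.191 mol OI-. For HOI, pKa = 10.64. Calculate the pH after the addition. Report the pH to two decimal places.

Added H+ converts OI- to HOI: HOI → 0.467 mol, OI- → 0.091 mol.
pH = pKa + log([A⁻]/[HA]) = 10.64 + log(0.091/0.467) = 10.64 -0.710

pH = 9.93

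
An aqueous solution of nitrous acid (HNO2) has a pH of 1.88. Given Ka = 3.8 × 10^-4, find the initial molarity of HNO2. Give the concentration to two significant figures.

[H+] = 10^(-1.88) = 1.32 × 10^-2 M = x
Ka = x²/(C₀ − x) ⇒ C₀ = x + x²/Ka
C₀ = 1.32 × 10^-2 + (1.32 × 10^-2)²/(3.8 × 10^-4) = 4.72 × 10^-1 M

C₀ = 4.7 × 10^-1 M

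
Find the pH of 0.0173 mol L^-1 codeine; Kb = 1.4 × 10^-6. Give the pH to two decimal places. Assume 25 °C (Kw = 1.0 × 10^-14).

C18H21NO3 + H2O ⇌ C18H22NO3+ + OH-
From the ICE table, Kb = [OH-]²/(0.0173 − [OH-]) = 1.4 × 10^-6.
Assume [OH-] ≪ 0.0173: [OH-] ≈ √(1.4 × 10^-6 × 0.0173) = 1.56 × 10^-4 M
([OH-]/C₀ = 0.9% < 5%, so the approximation holds.)
pOH = −log(1.56 × 10^-4) = 3.81; pH = 14.00 − 3.81 = 10.19

pH = 10.19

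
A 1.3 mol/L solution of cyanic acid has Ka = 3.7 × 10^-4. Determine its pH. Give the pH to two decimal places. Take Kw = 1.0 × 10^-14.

HOCN ⇌ OCN- + H+
From the ICE table, Ka = x²/(1.3 − x) = 3.7 × 10^-4.
Neglecting x in the denominator: x = √(3.7 × 10^-4 × 1.3) = 2.19 × 10^-2 M
pH = −log(2.19 × 10^-2) = 1.66

pH = 1.66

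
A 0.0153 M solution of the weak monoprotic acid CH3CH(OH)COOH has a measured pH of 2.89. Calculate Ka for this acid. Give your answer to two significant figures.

[H+] = 10^(-2.89) = 1.29 × 10^-3 M
At equilibrium [HA] = 0.0153 − 1.29 × 10^-3 = 1.40 × 10^-2 M
Ka = [H+][A-]/[HA] = (1.29 × 10^-3)² / 1.40 × 10^-2 = 1.2 × 10^-4

Ka = 1.2 × 10^-4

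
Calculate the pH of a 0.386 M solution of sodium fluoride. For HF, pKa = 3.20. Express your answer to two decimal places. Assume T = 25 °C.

F- is the conjugate base of the weak acid HF.
Ka = 10^(−3.20) = 6.31 × 10^-4
Kb = Kw/Ka = 1.0×10^-14 / 6.31 × 10^-4 = 1.58 × 10^-11
Let x = [OH-] at equilibrium. Kb = x²/(0.386 − x).
Assume x ≪ 0.386: x ≈ √(1.58 × 10^-11 × 0.386) = 2.47 × 10^-6 M
pOH = −log(2.47 × 10^-6) = 5.61; pH = 14.00 − 5.61 = 8.39

pH = 8.39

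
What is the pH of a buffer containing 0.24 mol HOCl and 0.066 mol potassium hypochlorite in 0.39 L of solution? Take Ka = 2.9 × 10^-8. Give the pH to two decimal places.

pKa = −log(2.9 × 10^-8) = 7.538
Using pH = pKa + log([base]/[acid]) with [base]/[acid] = 0.066/0.24:
pH = 7.538 + (-0.561) = 6.98

pH = 6.98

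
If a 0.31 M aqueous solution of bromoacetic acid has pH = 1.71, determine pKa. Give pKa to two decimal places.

pKa = 2.88

[H+] = 10^(-1.71) = 1.95 × 10^-2 M
At equilibrium [HA] = 0.31 − 1.95 × 10^-2 = 2.90 × 10^-1 M
Ka = [H+][A-]/[HA] = (1.95 × 10^-2)² / 2.90 × 10^-1 = 1.31 × 10^-3
pKa = -log(1.31 × 10^-3) = 2.88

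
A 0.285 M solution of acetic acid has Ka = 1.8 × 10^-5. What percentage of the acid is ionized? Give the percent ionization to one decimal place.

CH3COOH ⇌ CH3COO- + H+; let x = [H+] at equilibrium.
x ≈ √(Ka·C₀) = √(1.8 × 10^-5 × 0.285) = 2.26 × 10^-3 M
Fraction ionized = 2.26 × 10^-3 / 0.285 = 0.0079 → 0.8%

0.8%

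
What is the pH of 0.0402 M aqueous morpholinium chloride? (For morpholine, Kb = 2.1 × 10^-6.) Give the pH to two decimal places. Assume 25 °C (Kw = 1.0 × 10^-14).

C4H8ONH2+ is the conjugate acid of the weak base C4H8ONH.
Ka = Kw/Kb = 1.0×10^-14 / 2.1 × 10^-6 = 4.76 × 10^-9
From the ICE table, Ka = [H+]²/(0.0402 − [H+]) = 4.76 × 10^-9.
Assume [H+] ≪ 0.0402: [H+] ≈ √(4.76 × 10^-9 × 0.0402) = 1.38 × 10^-5 M
([H+]/C₀ = 0.034% < 5%, so the approximation holds.)
pH = −log[H+] = −log(1.38 × 10^-5) = 4.86

pH = 4.86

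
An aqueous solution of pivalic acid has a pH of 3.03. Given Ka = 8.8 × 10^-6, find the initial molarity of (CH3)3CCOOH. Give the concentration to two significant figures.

[H+] = 10^(-3.03) = 9.33 × 10^-4 M = x
Ka = x²/(C₀ − x) ⇒ C₀ = x + x²/Ka
C₀ = 9.33 × 10^-4 + (9.33 × 10^-4)²/(8.8 × 10^-6) = 9.99 × 10^-2 M

C₀ = 1.0 × 10^-1 M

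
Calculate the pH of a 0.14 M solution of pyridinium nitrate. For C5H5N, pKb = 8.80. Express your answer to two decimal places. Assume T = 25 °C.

pH = 3.03

C5H5NH+ is the conjugate acid of the weak base C5H5N.
Kb = 10^(−8.80) = 1.58 × 10^-9
Ka = Kw/Kb = 1.0×10^-14 / 1.58 × 10^-9 = 6.33 × 10^-6
Ka = x²/(0.14 − x) = 6.33 × 10^-6
Assume x ≪ 0.14: x ≈ √(6.33 × 10^-6 × 0.14) = 9.41 × 10^-4 M
(x/C₀ = 0.67% < 5%, so the approximation holds.)
pH = −log[H+] = −log(9.41 × 10^-4) = 3.03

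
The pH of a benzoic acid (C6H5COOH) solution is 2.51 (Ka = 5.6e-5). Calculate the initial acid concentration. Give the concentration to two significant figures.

C₀ = 1.7 × 10^-1 M

[H+] = 10^(-2.51) = 3.09 × 10^-3 M = x
Ka = x²/(C₀ − x) ⇒ C₀ = x + x²/Ka
C₀ = 3.09 × 10^-3 + (3.09 × 10^-3)²/(5.6 × 10^-5) = 1.74 × 10^-1 M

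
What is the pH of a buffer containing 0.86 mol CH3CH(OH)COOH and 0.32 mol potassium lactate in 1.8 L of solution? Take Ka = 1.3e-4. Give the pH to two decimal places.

pKa = −log(1.3 × 10^-4) = 3.886
pH = pKa + log([A⁻]/[HA]) = 3.886 + log(0.32/0.86)
pH = 3.886 + (-0.429) = 3.46

pH = 3.46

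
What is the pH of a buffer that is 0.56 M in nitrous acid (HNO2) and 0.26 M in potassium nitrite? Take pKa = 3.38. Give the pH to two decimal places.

pH = 3.05

pH = pKa + log([A⁻]/[HA]) = 3.38 + log(0.26/0.56)
pH = 3.38 + (-0.333) = 3.05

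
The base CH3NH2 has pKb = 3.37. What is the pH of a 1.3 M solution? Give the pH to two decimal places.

pH = 12.37

CH3NH2 + H2O ⇌ CH3NH3+ + OH-
Kb = 10^(−3.37) = 4.27 × 10^-4
Kb = x²/(1.3 − x) = 4.27 × 10^-4
Neglecting x in the denominator: x = √(4.27 × 10^-4 × 1.3) = 2.36 × 10^-2 M
Check: 1.8% ionized — well under 5%, approximation valid.
pOH = −log(2.36 × 10^-2) = 1.63; pH = 14.00 − 1.63 = 12.37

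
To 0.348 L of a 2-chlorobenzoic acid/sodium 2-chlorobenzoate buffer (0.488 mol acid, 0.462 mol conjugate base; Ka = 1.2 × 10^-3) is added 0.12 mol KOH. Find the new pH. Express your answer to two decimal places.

pH = 3.12

After neutralization: n(ClC6H4COOH) = 0.368 mol, n(ClC6H4COO-) = 0.582 mol.
pKa = −log(1.2 × 10^-3) = 2.921
pH = pKa + log(n_ClC6H4COO-/n_ClC6H4COOH) = 2.921 + log(0.582/0.368) = 2.921 + (+0.199)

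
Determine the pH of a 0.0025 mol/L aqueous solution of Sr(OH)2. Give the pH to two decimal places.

pH = 11.70

Sr(OH)2 is a strong base (each formula unit releases 2 OH-); [OH-] = 0.005 M.
pOH = -log(0.005) = 2.30
pH = 14.00 - 2.30 = 11.70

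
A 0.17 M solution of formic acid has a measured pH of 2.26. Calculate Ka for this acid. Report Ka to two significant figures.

[H+] = 10^(-2.26) = 5.50 × 10^-3 M
At equilibrium [HA] = 0.17 − 5.50 × 10^-3 = 1.65 × 10^-1 M
Ka = [H+][A-]/[HA] = (5.50 × 10^-3)² / 1.65 × 10^-1 = 1.8 × 10^-4

Ka = 1.8 × 10^-4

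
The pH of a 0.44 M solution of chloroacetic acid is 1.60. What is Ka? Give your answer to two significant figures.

[H+] = 10^(-1.60) = 2.51 × 10^-2 M
At equilibrium [HA] = 0.44 − 2.51 × 10^-2 = 4.15 × 10^-1 M
Ka = [H+][A-]/[HA] = (2.51 × 10^-2)² / 4.15 × 10^-1 = 1.5 × 10^-3

Ka = 1.5 × 10^-3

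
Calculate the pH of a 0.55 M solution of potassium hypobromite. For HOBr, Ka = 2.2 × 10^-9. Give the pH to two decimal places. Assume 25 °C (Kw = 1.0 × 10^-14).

pH = 11.20

OBr- is the conjugate base of the weak acid HOBr.
Kb = Kw/Ka = 1.0×10^-14 / 2.2 × 10^-9 = 4.55 × 10^-6
From the ICE table, Kb = [OH-]²/(0.55 − [OH-]) = 4.55 × 10^-6.
Since Kb ≪ C₀, [OH-] ≈ √(Kb·C₀) = 1.58 × 10^-3 M.
pOH = −log(1.58 × 10^-3) = 2.80; pH = 14.00 − 2.80 = 11.20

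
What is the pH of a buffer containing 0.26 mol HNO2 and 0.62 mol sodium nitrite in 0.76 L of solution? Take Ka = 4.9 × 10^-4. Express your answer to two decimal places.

pH = 3.69

pKa = −log(4.9 × 10^-4) = 3.310
Using pH = pKa + log([base]/[acid]) with [base]/[acid] = 0.62/0.26:
pH = 3.310 + (+0.377) = 3.69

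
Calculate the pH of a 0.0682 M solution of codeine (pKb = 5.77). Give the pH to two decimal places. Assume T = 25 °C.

pH = 10.53

C18H21NO3 + H2O ⇌ C18H22NO3+ + OH-
Kb = 10^(−5.77) = 1.70 × 10^-6
Kb = [OH-]²/(0.0682 − [OH-]) = 1.70 × 10^-6
Assume [OH-] ≪ 0.0682: [OH-] ≈ √(1.70 × 10^-6 × 0.0682) = 3.40 × 10^-4 M
([OH-]/C₀ = 0.5% < 5%, so the approximation holds.)
pOH = −log(3.40 × 10^-4) = 3.47; pH = 14.00 − 3.47 = 10.53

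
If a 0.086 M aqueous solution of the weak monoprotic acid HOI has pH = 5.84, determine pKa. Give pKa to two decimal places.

pKa = 10.61

[H+] = 10^(-5.84) = 1.45 × 10^-6 M
At equilibrium [HA] = 0.086 − 1.45 × 10^-6 = 8.60 × 10^-2 M
Ka = [H+][A-]/[HA] = (1.45 × 10^-6)² / 8.60 × 10^-2 = 2.44 × 10^-11
pKa = -log(2.44 × 10^-11) = 10.61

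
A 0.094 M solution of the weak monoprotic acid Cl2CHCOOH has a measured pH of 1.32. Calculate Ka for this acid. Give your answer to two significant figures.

[H+] = 10^(-1.32) = 4.79 × 10^-2 M
At equilibrium [HA] = 0.094 − 4.79 × 10^-2 = 4.61 × 10^-2 M
Ka = [H+][A-]/[HA] = (4.79 × 10^-2)² / 4.61 × 10^-2 = 5.0 × 10^-2

Ka = 5.0 × 10^-2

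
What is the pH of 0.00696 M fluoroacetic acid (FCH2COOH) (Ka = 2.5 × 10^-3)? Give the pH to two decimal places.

pH = 2.51

FCH2COOH ⇌ FCH2COO- + H+
Ka = [H+]²/(0.00696 − [H+]) = 2.5 × 10^-3
The 5% rule fails; solving [H+]² + Ka·[H+] − Ka·C₀ = 0 exactly:
[H+] = [−0.0025 + √(0.0025² + 6.96e-05)]/2 = 3.10 × 10^-3 M
pH = −log[H+] = −log(3.10 × 10^-3) = 2.51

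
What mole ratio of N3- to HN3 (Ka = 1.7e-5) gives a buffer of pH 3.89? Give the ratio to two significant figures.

ratio = 0.13

pKa = -log(1.7 × 10^-5) = 4.770
pH = pKa + log(r) ⇒ log(r) = 3.89 − 4.770 = -0.880
r = [N3-]/[HN3] = 10^(-0.880) = 0.132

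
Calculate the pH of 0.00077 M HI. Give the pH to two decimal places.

pH = 3.11

HI is a strong acid and dissociates completely, so [H+] = 0.00077 M.
pH = -log(0.00077) = 3.11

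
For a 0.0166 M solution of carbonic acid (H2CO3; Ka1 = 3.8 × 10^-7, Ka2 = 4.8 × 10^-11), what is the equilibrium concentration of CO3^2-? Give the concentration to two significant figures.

4.8 × 10^-11 M

First ionization gives [H+] ≈ [HCO3-] = 7.94 × 10^-5 M.
Second step: Ka2 = [H+][CO3^2-]/[HCO3-] ≈ [CO3^2-] (since [H+] ≈ [HCO3-]).
So [CO3^2-] ≈ Ka2.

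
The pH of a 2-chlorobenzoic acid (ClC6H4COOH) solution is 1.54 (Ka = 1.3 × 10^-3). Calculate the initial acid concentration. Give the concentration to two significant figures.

C₀ = 6.7 × 10^-1 M

[H+] = 10^(-1.54) = 2.88 × 10^-2 M = x
Ka = x²/(C₀ − x) ⇒ C₀ = x + x²/Ka
C₀ = 2.88 × 10^-2 + (2.88 × 10^-2)²/(1.3 × 10^-3) = 6.67 × 10^-1 M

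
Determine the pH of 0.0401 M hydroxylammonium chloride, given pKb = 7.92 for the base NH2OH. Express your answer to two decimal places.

NH3OH+ is the conjugate acid of the weak base NH2OH.
Kb = 10^(−7.92) = 1.20 × 10^-8
Ka = Kw/Kb = 1.0×10^-14 / 1.20 × 10^-8 = 8.33 × 10^-7
Let x = [H+] at equilibrium. Ka = x²/(0.0401 − x).
Since Ka ≪ C₀, x ≈ √(Ka·C₀) = 1.83 × 10^-4 M.
pH = −log[H+] = −log(1.83 × 10^-4) = 3.74

pH = 3.74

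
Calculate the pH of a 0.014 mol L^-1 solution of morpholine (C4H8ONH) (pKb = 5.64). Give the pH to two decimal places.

C4H8ONH + H2O ⇌ C4H8ONH2+ + OH-
Kb = 10^(−5.64) = 2.29 × 10^-6
From the ICE table, Kb = [OH-]²/(0.014 − [OH-]) = 2.29 × 10^-6.
Assume [OH-] ≪ 0.014: [OH-] ≈ √(2.29 × 10^-6 × 0.014) = 1.79 × 10^-4 M
pOH = 3.75, so pH = 14.00 − pOH = 10.25

pH = 10.25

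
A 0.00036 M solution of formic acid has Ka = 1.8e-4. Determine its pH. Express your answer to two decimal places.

pH = 3.74

HCOOH ⇌ HCOO- + H+
Ka = x²/(0.00036 − x) = 1.8 × 10^-4
x is not negligible relative to C₀; solve x² + 0.00018·x − 6.48e-08 = 0.
x = [−0.00018 + √(0.00018² + 2.59e-07)]/2 = 1.80 × 10^-4 M
pH = −log(1.80 × 10^-4) = 3.74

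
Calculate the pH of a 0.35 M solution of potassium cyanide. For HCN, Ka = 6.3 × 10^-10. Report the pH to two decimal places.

CN- is the conjugate base of the weak acid HCN.
Kb = Kw/Ka = 1.0×10^-14 / 6.3 × 10^-10 = 1.59 × 10^-5
Let x = [OH-] at equilibrium. Kb = x²/(0.35 − x).
Assume x ≪ 0.35: x ≈ √(1.59 × 10^-5 × 0.35) = 2.36 × 10^-3 M
pOH = −log(2.36 × 10^-3) = 2.63; pH = 14.00 − 2.63 = 11.37

pH = 11.37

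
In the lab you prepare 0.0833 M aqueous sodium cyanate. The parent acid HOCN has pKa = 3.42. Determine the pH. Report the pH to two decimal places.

OCN- is the conjugate base of the weak acid HOCN.
Ka = 10^(−3.42) = 3.80 × 10^-4
Kb = Kw/Ka = 1.0×10^-14 / 3.80 × 10^-4 = 2.63 × 10^-11
Let x = [OH-] at equilibrium. Kb = x²/(0.0833 − x).
Neglecting x in the denominator: x = √(2.63 × 10^-11 × 0.0833) = 1.48 × 10^-6 M
(x/C₀ = 0.0018% < 5%, so the approximation holds.)
pOH = −log(1.48 × 10^-6) = 5.83; pH = 14.00 − 5.83 = 8.17

pH = 8.17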